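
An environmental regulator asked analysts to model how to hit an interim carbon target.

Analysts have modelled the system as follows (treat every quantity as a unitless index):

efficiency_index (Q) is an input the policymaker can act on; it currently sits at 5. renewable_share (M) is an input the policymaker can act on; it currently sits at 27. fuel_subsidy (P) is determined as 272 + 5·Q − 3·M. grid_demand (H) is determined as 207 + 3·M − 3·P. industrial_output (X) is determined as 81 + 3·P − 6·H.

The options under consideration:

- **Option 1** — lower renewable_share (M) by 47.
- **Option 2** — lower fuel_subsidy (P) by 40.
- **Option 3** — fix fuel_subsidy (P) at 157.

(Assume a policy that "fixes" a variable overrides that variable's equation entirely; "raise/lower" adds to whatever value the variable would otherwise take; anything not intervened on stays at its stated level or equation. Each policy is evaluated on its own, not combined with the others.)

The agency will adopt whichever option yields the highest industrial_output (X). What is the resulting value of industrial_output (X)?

6696

Option 1 (M − 47):
  Q = 5
  M = 27 − 47 = -20
  P = 272 + 5·5 − 3·(-20) = 357
  H = 207 + 3·(-20) − 3·357 = -924
  X = 81 + 3·357 − 6·(-924) = 6696
Option 2 (P − 40):
  Q = 5
  M = 27
  P = 272 + 5·5 − 3·27 (−40 from intervention) = 176
  H = 207 + 3·27 − 3·176 = -240
  X = 81 + 3·176 − 6·(-240) = 2049
Option 3 (P := 157):
  Q = 5
  M = 27
  P = 157
  H = 207 + 3·27 − 3·157 = -183
  X = 81 + 3·157 − 6·(-183) = 1650
Comparing — Option 1: X=6696, Option 2: X=2049, Option 3: X=1650. Highest is 6696 (Option 1).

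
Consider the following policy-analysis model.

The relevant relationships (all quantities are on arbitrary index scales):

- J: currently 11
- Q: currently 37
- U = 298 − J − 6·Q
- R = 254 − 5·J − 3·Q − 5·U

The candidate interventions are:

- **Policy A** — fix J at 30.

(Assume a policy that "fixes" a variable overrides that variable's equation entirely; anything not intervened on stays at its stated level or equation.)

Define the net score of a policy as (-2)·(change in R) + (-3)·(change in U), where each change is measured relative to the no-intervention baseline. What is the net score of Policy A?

Baseline:
  J = 11
  Q = 37
  U = 298 − 11 − 6·37 = 65
  R = 254 − 5·11 − 3·37 − 5·65 = -237
Policy A (J := 30):
  J = 30
  Q = 37
  U = 298 − 30 − 6·37 = 46
  R = 254 − 5·30 − 3·37 − 5·46 = -237
ΔR = -237 − (-237) = 0; ΔU = 46 − 65 = -19
Score = (-2)·0 + (-3)·(-19) = 57

57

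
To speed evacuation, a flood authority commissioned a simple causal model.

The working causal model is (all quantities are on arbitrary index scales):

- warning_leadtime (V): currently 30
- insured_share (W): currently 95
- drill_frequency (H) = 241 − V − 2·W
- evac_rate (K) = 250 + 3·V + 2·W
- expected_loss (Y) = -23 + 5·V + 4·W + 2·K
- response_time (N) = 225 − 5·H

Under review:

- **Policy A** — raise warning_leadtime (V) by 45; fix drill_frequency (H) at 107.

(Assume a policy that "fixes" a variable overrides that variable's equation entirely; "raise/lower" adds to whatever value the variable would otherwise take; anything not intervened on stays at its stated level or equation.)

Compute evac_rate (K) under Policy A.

665

Policy A (V + 45, H := 107):
  V = 30 + 45 = 75
  W = 95
  K = 250 + 3·75 + 2·95 = 665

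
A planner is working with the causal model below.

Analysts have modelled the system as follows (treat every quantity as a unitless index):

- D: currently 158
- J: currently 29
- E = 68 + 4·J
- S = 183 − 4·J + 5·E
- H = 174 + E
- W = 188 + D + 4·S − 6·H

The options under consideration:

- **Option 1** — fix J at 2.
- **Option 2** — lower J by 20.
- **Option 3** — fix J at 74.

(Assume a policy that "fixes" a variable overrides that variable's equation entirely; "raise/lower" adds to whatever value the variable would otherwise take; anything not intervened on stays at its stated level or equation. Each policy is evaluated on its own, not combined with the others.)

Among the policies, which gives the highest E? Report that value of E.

364

Option 1 (J := 2):
  J = 2
  E = 68 + 4·2 = 76
Option 2 (J − 20):
  J = 29 − 20 = 9
  E = 68 + 4·9 = 104
Option 3 (J := 74):
  J = 74
  E = 68 + 4·74 = 364
Comparing — Option 1: E=76, Option 2: E=104, Option 3: E=364. Highest is 364 (Option 3).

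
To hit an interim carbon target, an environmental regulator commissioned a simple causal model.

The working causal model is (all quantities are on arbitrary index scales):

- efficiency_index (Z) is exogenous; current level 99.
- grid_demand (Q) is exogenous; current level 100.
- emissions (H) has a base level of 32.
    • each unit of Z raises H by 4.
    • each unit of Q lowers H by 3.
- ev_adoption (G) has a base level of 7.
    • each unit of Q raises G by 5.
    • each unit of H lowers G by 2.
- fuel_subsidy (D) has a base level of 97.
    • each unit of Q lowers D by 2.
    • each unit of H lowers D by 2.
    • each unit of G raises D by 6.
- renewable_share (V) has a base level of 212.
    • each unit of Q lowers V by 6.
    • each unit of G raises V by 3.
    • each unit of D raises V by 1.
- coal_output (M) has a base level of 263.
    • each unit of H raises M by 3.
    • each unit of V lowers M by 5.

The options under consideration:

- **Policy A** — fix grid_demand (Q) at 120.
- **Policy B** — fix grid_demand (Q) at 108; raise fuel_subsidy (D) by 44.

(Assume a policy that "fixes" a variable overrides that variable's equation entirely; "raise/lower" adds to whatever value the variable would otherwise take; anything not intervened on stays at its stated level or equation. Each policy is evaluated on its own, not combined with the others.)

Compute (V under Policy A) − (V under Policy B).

1120

Policy A (Q := 120):
  Z = 99
  Q = 120
  H = 32 + 4·99 − 3·120 = 68
  G = 7 + 5·120 − 2·68 = 471
  D = 97 − 2·120 − 2·68 + 6·471 = 2547
  V = 212 − 6·120 + 3·471 + 2547 = 3452
Policy B (Q := 108, D + 44):
  Z = 99
  Q = 108
  H = 32 + 4·99 − 3·108 = 104
  G = 7 + 5·108 − 2·104 = 339
  D = 97 − 2·108 − 2·104 + 6·339 (+44 from intervention) = 1751
  V = 212 − 6·108 + 3·339 + 1751 = 2332
V: 3452 − 2332 = 1120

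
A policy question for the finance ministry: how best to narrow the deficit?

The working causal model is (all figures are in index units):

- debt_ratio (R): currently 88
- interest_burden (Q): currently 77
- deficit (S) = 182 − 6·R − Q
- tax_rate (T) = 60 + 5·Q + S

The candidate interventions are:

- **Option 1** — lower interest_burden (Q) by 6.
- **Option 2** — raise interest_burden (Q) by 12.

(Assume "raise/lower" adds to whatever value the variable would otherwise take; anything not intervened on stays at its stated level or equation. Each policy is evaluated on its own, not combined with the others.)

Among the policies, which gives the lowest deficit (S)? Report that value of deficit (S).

Option 1 (Q − 6):
  R = 88
  Q = 77 − 6 = 71
  S = 182 − 6·88 − 71 = -417
Option 2 (Q + 12):
  R = 88
  Q = 77 + 12 = 89
  S = 182 − 6·88 − 89 = -435
Comparing — Option 1: S=-417, Option 2: S=-435. Lowest is -435 (Option 2).

-435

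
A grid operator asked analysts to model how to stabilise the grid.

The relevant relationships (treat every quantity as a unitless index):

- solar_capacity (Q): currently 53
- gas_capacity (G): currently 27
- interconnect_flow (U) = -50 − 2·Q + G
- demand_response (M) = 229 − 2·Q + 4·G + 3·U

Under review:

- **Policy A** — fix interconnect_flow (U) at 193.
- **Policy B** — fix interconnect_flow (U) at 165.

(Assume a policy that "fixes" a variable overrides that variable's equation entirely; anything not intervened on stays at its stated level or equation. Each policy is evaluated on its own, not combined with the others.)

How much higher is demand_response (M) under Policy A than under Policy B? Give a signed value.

Policy A (U := 193):
  Q = 53
  G = 27
  U = 193
  M = 229 − 2·53 + 4·27 + 3·193 = 810
Policy B (U := 165):
  Q = 53
  G = 27
  U = 165
  M = 229 − 2·53 + 4·27 + 3·165 = 726
M: 810 − 726 = 84

84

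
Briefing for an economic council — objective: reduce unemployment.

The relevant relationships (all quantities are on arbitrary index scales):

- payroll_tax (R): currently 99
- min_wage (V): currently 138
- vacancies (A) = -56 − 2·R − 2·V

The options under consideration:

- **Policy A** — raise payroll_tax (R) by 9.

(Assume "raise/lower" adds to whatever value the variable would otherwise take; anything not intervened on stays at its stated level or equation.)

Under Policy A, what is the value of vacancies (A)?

Policy A (R + 9):
  R = 99 + 9 = 108
  V = 138
  A = -56 − 2·108 − 2·138 = -548

-548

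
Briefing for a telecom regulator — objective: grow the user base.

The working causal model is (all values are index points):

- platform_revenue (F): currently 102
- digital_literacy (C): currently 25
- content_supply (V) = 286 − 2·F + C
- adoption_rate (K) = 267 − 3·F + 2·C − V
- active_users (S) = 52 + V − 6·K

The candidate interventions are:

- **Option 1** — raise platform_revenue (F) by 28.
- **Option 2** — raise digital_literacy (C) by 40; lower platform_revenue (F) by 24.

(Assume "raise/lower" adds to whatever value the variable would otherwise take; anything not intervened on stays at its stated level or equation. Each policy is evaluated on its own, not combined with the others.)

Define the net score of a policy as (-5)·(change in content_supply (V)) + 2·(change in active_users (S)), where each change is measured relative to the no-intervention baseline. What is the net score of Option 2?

Baseline:
  F = 102
  C = 25
  V = 286 − 2·102 + 25 = 107
  K = 267 − 3·102 + 2·25 − 107 = -96
  S = 52 + 107 − 6·(-96) = 735
Option 2 (C + 40, F − 24):
  F = 102 − 24 = 78
  C = 25 + 40 = 65
  V = 286 − 2·78 + 65 = 195
  K = 267 − 3·78 + 2·65 − 195 = -32
  S = 52 + 195 − 6·(-32) = 439
ΔV = 195 − 107 = 88; ΔS = 439 − 735 = -296
Score = (-5)·88 + 2·(-296) = -1032

-1032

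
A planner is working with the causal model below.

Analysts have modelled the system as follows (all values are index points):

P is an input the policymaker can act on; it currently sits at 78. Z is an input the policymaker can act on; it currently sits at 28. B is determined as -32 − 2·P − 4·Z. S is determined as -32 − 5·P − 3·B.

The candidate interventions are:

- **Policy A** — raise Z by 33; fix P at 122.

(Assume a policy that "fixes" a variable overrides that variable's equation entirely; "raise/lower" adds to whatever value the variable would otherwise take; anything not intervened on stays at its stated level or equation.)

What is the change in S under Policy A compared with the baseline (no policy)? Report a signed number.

440

Baseline:
  P = 78
  Z = 28
  B = -32 − 2·78 − 4·28 = -300
  S = -32 − 5·78 − 3·(-300) = 478
Policy A (Z + 33, P := 122):
  P = 122
  Z = 28 + 33 = 61
  B = -32 − 2·122 − 4·61 = -520
  S = -32 − 5·122 − 3·(-520) = 918
Change in S: 918 − 478 = 440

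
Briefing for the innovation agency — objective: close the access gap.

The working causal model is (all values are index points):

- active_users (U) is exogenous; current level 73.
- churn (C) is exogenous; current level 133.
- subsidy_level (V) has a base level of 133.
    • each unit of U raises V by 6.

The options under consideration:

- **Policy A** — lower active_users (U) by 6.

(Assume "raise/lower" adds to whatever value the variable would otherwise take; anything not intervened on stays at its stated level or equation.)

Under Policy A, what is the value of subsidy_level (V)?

Policy A (U − 6):
  U = 73 − 6 = 67
  V = 133 + 6·67 = 535

535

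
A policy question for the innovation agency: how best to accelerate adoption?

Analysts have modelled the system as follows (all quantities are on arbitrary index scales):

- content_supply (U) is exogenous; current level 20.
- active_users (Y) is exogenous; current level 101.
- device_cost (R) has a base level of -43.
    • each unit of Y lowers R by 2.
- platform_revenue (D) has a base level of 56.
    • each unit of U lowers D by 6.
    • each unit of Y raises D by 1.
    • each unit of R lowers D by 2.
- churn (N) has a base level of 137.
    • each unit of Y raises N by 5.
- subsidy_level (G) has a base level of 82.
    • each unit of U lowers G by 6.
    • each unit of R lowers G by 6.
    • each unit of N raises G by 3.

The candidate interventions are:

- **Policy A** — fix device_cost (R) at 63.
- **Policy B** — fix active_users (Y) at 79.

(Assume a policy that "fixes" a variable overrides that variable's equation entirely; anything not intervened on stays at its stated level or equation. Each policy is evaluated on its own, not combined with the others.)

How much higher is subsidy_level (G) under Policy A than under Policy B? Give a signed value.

Policy A (R := 63):
  U = 20
  Y = 101
  R = 63
  N = 137 + 5·101 = 642
  G = 82 − 6·20 − 6·63 + 3·642 = 1510
Policy B (Y := 79):
  U = 20
  Y = 79
  R = -43 − 2·79 = -201
  N = 137 + 5·79 = 532
  G = 82 − 6·20 − 6·(-201) + 3·532 = 2764
G: 1510 − 2764 = -1254

-1254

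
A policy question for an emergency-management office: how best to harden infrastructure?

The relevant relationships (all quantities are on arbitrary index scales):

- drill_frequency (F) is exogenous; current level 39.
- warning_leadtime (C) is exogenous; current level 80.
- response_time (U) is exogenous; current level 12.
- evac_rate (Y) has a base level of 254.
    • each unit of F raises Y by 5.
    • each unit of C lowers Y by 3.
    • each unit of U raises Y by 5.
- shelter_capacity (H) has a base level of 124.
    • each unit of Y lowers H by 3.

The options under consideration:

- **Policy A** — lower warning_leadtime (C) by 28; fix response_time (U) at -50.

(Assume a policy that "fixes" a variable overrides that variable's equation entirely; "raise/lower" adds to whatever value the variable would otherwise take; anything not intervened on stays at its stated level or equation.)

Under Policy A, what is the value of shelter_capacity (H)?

Policy A (C − 28, U := -50):
  F = 39
  C = 80 − 28 = 52
  U = -50
  Y = 254 + 5·39 − 3·52 + 5·(-50) = 43
  H = 124 − 3·43 = -5

-5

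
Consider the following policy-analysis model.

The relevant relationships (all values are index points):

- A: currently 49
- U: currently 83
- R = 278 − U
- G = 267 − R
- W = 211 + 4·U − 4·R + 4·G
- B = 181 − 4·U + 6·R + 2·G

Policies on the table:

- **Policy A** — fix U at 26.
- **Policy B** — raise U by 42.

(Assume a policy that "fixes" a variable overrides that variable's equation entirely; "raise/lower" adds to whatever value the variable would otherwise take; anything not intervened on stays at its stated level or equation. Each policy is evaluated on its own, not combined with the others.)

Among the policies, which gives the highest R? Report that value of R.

Policy A (U := 26):
  U = 26
  R = 278 − 26 = 252
Policy B (U + 42):
  U = 83 + 42 = 125
  R = 278 − 125 = 153
Comparing — Policy A: R=252, Policy B: R=153. Highest is 252 (Policy A).

252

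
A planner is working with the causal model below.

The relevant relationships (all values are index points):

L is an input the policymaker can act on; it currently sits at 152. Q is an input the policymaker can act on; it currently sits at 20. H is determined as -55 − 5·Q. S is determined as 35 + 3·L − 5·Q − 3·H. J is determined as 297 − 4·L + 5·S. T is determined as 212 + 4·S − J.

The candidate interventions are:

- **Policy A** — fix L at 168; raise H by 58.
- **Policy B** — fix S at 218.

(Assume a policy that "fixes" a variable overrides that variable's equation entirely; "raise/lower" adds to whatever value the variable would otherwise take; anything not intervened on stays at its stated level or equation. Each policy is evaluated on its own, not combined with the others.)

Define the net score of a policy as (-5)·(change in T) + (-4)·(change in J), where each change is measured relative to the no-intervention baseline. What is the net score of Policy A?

Baseline:
  L = 152
  Q = 20
  H = -55 − 5·20 = -155
  S = 35 + 3·152 − 5·20 − 3·(-155) = 856
  J = 297 − 4·152 + 5·856 = 3969
  T = 212 + 4·856 − 3969 = -333
Policy A (L := 168, H + 58):
  L = 168
  Q = 20
  H = -55 − 5·20 (+58 from intervention) = -97
  S = 35 + 3·168 − 5·20 − 3·(-97) = 730
  J = 297 − 4·168 + 5·730 = 3275
  T = 212 + 4·730 − 3275 = -143
ΔT = -143 − (-333) = 190; ΔJ = 3275 − 3969 = -694
Score = (-5)·190 + (-4)·(-694) = 1826

1826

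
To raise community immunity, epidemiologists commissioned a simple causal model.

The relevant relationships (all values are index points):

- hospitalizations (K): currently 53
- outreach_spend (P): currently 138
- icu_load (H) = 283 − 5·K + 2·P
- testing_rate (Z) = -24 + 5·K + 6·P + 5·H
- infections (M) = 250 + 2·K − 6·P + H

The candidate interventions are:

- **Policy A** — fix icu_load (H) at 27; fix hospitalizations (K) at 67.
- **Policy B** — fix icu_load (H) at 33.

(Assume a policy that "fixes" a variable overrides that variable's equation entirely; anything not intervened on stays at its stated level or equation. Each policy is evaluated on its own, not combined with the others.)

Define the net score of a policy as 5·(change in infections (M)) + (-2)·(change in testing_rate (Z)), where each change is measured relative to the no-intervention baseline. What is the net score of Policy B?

1305

Baseline:
  K = 53
  P = 138
  H = 283 − 5·53 + 2·138 = 294
  Z = -24 + 5·53 + 6·138 + 5·294 = 2539
  M = 250 + 2·53 − 6·138 + 294 = -178
Policy B (H := 33):
  K = 53
  P = 138
  H = 33
  Z = -24 + 5·53 + 6·138 + 5·33 = 1234
  M = 250 + 2·53 − 6·138 + 33 = -439
ΔM = -439 − (-178) = -261; ΔZ = 1234 − 2539 = -1305
Score = 5·(-261) + (-2)·(-1305) = 1305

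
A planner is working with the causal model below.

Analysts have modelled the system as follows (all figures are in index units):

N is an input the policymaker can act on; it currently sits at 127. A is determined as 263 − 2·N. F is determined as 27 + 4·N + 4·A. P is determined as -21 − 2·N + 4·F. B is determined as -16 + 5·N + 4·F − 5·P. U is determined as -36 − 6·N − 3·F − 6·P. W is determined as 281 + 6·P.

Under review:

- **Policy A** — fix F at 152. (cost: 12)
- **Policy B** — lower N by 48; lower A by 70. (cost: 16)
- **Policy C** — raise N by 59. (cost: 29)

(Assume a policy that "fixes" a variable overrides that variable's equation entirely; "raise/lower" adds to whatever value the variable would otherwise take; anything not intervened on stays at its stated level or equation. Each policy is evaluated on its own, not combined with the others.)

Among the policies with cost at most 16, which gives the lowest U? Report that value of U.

Policy A (F := 152):
  N = 127
  A = 263 − 2·127 = 9
  F = 152
  P = -21 − 2·127 + 4·152 = 333
  U = -36 − 6·127 − 3·152 − 6·333 = -3252
Policy B (N − 48, A − 70):
  N = 127 − 48 = 79
  A = 263 − 2·79 (−70 from intervention) = 35
  F = 27 + 4·79 + 4·35 = 483
  P = -21 − 2·79 + 4·483 = 1753
  U = -36 − 6·79 − 3·483 − 6·1753 = -12477
Comparing — Policy A: U=-3252, Policy B: U=-12477. Lowest is -12477 (Policy B).

-12477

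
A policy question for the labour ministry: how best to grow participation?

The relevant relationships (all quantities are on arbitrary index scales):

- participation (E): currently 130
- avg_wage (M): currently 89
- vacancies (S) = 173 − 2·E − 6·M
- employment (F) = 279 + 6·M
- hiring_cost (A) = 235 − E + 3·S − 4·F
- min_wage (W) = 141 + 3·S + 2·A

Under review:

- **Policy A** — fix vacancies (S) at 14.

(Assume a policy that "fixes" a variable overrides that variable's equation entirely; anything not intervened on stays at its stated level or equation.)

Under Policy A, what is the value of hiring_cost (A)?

-3105

Policy A (S := 14):
  E = 130
  M = 89
  S = 14
  F = 279 + 6·89 = 813
  A = 235 − 130 + 3·14 − 4·813 = -3105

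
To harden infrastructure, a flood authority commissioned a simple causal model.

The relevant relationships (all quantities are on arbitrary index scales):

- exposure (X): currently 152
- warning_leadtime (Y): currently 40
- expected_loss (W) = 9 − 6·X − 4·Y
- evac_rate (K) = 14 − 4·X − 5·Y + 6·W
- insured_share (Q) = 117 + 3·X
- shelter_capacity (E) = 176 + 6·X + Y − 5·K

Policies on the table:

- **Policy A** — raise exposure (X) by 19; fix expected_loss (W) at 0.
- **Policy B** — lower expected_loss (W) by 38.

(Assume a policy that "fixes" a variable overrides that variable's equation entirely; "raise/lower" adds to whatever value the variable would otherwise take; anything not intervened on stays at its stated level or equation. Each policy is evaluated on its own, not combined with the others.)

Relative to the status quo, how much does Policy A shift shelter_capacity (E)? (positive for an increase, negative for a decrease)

Baseline:
  X = 152
  Y = 40
  W = 9 − 6·152 − 4·40 = -1063
  K = 14 − 4·152 − 5·40 + 6·(-1063) = -7172
  E = 176 + 6·152 + 40 − 5·(-7172) = 36988
Policy A (X + 19, W := 0):
  X = 152 + 19 = 171
  Y = 40
  W = 0
  K = 14 − 4·171 − 5·40 + 6·0 = -870
  E = 176 + 6·171 + 40 − 5·(-870) = 5592
Change in E: 5592 − 36988 = -31396

-31396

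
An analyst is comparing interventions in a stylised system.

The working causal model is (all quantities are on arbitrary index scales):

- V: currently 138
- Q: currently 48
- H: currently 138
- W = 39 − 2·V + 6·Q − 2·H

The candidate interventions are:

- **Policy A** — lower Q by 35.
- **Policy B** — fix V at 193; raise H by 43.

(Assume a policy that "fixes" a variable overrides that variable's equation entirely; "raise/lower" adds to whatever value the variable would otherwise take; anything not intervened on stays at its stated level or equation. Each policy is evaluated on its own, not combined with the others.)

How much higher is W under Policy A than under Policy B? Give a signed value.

-14

Policy A (Q − 35):
  V = 138
  Q = 48 − 35 = 13
  H = 138
  W = 39 − 2·138 + 6·13 − 2·138 = -435
Policy B (V := 193, H + 43):
  V = 193
  Q = 48
  H = 138 + 43 = 181
  W = 39 − 2·193 + 6·48 − 2·181 = -421
W: -435 − (-421) = -14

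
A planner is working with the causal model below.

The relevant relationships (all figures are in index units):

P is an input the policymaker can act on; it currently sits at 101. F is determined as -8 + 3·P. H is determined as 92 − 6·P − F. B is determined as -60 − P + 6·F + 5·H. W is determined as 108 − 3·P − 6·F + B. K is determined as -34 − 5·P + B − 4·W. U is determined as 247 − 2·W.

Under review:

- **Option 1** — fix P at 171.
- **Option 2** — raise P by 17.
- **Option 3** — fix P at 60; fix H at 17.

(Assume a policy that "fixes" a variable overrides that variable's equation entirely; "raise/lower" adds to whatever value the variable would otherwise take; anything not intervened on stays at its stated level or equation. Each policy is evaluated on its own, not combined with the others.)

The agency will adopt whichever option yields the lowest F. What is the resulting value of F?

172

Option 1 (P := 171):
  P = 171
  F = -8 + 3·171 = 505
Option 2 (P + 17):
  P = 101 + 17 = 118
  F = -8 + 3·118 = 346
Option 3 (P := 60, H := 17):
  P = 60
  F = -8 + 3·60 = 172
Comparing — Option 1: F=505, Option 2: F=346, Option 3: F=172. Lowest is 172 (Option 3).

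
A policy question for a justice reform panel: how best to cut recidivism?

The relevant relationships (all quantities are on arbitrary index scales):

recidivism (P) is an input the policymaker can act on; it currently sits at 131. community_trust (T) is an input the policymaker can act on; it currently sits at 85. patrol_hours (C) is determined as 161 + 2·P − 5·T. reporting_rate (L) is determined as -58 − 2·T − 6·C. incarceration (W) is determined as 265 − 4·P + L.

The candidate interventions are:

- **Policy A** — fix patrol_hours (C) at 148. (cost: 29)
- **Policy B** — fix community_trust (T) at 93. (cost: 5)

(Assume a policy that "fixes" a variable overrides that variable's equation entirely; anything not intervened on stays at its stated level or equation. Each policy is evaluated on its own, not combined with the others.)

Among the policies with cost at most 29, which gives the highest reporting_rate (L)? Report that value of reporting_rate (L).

Policy A (C := 148):
  P = 131
  T = 85
  C = 148
  L = -58 − 2·85 − 6·148 = -1116
Policy B (T := 93):
  P = 131
  T = 93
  C = 161 + 2·131 − 5·93 = -42
  L = -58 − 2·93 − 6·(-42) = 8
Comparing — Policy A: L=-1116, Policy B: L=8. Highest is 8 (Policy B).

8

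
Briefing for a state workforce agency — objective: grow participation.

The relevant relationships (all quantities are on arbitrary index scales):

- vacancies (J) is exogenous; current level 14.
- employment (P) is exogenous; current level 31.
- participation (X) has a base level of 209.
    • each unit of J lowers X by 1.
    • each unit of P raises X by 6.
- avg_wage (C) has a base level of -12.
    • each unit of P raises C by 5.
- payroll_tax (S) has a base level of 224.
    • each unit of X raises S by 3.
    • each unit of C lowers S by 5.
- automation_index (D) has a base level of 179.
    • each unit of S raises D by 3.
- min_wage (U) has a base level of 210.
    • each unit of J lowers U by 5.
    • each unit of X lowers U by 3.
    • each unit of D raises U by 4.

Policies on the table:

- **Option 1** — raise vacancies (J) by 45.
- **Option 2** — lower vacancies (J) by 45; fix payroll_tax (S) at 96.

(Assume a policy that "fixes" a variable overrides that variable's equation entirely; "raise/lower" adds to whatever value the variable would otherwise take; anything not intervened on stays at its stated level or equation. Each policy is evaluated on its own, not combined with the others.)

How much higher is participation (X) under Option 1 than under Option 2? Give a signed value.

-90

Option 1 (J + 45):
  J = 14 + 45 = 59
  P = 31
  X = 209 − 59 + 6·31 = 336
Option 2 (J − 45, S := 96):
  J = 14 − 45 = -31
  P = 31
  X = 209 − (-31) + 6·31 = 426
X: 336 − 426 = -90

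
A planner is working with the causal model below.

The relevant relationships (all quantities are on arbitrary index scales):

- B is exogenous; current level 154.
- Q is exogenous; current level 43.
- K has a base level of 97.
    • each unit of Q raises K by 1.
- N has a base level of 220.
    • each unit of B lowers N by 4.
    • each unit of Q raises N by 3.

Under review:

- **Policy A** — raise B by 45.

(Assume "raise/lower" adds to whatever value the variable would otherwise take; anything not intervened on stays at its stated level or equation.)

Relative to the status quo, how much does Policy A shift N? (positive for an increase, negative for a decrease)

-180

Baseline:
  B = 154
  Q = 43
  N = 220 − 4·154 + 3·43 = -267
Policy A (B + 45):
  B = 154 + 45 = 199
  Q = 43
  N = 220 − 4·199 + 3·43 = -447
Change in N: -447 − (-267) = -180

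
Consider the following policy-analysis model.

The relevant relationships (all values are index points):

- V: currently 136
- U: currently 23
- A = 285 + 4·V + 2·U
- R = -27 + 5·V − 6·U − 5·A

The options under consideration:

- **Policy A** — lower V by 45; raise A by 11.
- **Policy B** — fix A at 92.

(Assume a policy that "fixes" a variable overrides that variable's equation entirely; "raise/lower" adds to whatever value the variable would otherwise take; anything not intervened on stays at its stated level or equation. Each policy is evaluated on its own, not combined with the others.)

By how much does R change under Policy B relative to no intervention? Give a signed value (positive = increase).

3915

Baseline:
  V = 136
  U = 23
  A = 285 + 4·136 + 2·23 = 875
  R = -27 + 5·136 − 6·23 − 5·875 = -3860
Policy B (A := 92):
  V = 136
  U = 23
  A = 92
  R = -27 + 5·136 − 6·23 − 5·92 = 55
Change in R: 55 − (-3860) = 3915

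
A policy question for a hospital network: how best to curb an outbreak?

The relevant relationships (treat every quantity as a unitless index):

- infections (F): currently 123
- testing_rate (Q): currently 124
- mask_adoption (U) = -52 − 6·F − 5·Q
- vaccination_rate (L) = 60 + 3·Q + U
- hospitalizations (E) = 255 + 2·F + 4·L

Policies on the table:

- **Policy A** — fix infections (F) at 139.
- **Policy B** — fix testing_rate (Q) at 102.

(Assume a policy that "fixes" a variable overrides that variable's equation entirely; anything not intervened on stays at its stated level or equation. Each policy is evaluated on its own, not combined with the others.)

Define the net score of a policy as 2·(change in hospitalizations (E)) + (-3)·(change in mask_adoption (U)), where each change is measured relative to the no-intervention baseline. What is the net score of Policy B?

Baseline:
  F = 123
  Q = 124
  U = -52 − 6·123 − 5·124 = -1410
  L = 60 + 3·124 + (-1410) = -978
  E = 255 + 2·123 + 4·(-978) = -3411
Policy B (Q := 102):
  F = 123
  Q = 102
  U = -52 − 6·123 − 5·102 = -1300
  L = 60 + 3·102 + (-1300) = -934
  E = 255 + 2·123 + 4·(-934) = -3235
ΔE = -3235 − (-3411) = 176; ΔU = -1300 − (-1410) = 110
Score = 2·176 + (-3)·110 = 22

22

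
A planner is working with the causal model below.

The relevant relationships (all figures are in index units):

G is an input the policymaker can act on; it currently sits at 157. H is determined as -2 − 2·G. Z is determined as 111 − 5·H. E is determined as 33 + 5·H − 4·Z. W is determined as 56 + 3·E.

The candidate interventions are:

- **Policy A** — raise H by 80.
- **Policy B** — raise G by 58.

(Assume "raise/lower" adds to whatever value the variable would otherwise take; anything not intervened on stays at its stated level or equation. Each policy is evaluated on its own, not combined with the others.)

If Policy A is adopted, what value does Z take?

1291

Policy A (H + 80):
  G = 157
  H = -2 − 2·157 (+80 from intervention) = -236
  Z = 111 − 5·(-236) = 1291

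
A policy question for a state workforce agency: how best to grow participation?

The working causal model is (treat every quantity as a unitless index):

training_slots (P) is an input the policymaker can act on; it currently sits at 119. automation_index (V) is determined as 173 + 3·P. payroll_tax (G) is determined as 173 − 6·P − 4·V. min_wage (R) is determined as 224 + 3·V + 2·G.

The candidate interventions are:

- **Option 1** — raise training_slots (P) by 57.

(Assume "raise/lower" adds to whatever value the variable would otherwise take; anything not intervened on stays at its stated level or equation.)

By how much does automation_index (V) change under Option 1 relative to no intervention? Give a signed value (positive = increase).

171

Baseline:
  P = 119
  V = 173 + 3·119 = 530
Option 1 (P + 57):
  P = 119 + 57 = 176
  V = 173 + 3·176 = 701
Change in V: 701 − 530 = 171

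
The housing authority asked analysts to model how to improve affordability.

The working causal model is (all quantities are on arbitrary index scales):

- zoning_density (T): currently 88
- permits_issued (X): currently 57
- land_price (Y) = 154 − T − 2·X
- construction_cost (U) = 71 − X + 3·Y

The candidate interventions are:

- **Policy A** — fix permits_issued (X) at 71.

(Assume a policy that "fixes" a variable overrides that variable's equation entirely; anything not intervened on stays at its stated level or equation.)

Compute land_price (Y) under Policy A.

-76

Policy A (X := 71):
  T = 88
  X = 71
  Y = 154 − 88 − 2·71 = -76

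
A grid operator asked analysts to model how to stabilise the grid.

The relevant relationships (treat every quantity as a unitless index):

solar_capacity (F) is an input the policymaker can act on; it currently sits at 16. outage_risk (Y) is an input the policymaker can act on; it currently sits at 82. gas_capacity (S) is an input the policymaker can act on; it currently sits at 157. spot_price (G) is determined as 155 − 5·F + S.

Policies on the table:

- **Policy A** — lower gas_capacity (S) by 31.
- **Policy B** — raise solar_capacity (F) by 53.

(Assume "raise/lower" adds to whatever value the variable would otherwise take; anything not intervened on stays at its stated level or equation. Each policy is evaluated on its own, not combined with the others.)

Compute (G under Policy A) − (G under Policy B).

234

Policy A (S − 31):
  F = 16
  S = 157 − 31 = 126
  G = 155 − 5·16 + 126 = 201
Policy B (F + 53):
  F = 16 + 53 = 69
  S = 157
  G = 155 − 5·69 + 157 = -33
G: 201 − (-33) = 234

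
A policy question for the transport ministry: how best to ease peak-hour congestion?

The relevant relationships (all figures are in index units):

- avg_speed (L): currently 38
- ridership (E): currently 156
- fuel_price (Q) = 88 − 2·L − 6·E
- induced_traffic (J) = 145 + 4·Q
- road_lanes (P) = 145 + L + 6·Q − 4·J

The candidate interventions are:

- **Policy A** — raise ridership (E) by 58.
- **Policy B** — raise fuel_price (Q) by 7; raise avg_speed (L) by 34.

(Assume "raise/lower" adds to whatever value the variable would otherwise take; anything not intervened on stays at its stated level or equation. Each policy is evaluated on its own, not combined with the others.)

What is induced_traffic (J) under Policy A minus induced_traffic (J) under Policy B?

-1148

Policy A (E + 58):
  L = 38
  E = 156 + 58 = 214
  Q = 88 − 2·38 − 6·214 = -1272
  J = 145 + 4·(-1272) = -4943
Policy B (Q + 7, L + 34):
  L = 38 + 34 = 72
  E = 156
  Q = 88 − 2·72 − 6·156 (+7 from intervention) = -985
  J = 145 + 4·(-985) = -3795
J: -4943 − (-3795) = -1148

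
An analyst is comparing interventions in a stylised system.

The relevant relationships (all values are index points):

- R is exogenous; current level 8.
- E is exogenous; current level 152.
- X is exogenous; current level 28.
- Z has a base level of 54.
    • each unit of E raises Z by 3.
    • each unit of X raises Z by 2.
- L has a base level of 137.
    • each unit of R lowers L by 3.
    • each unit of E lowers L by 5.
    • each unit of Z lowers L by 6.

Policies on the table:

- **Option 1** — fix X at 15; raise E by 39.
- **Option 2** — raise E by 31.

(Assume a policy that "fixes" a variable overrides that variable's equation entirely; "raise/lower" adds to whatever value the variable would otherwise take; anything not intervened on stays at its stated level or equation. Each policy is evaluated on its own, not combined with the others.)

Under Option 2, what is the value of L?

-4756

Option 2 (E + 31):
  R = 8
  E = 152 + 31 = 183
  X = 28
  Z = 54 + 3·183 + 2·28 = 659
  L = 137 − 3·8 − 5·183 − 6·659 = -4756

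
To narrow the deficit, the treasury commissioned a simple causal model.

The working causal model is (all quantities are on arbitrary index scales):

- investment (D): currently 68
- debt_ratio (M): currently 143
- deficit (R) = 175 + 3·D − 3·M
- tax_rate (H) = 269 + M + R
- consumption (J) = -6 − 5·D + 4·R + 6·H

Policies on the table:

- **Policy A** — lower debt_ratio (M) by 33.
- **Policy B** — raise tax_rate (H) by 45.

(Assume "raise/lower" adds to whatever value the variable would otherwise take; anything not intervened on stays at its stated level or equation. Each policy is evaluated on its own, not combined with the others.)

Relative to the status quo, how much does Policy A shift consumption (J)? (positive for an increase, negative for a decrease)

Baseline:
  D = 68
  M = 143
  R = 175 + 3·68 − 3·143 = -50
  H = 269 + 143 + (-50) = 362
  J = -6 − 5·68 + 4·(-50) + 6·362 = 1626
Policy A (M − 33):
  D = 68
  M = 143 − 33 = 110
  R = 175 + 3·68 − 3·110 = 49
  H = 269 + 110 + 49 = 428
  J = -6 − 5·68 + 4·49 + 6·428 = 2418
Change in J: 2418 − 1626 = 792

792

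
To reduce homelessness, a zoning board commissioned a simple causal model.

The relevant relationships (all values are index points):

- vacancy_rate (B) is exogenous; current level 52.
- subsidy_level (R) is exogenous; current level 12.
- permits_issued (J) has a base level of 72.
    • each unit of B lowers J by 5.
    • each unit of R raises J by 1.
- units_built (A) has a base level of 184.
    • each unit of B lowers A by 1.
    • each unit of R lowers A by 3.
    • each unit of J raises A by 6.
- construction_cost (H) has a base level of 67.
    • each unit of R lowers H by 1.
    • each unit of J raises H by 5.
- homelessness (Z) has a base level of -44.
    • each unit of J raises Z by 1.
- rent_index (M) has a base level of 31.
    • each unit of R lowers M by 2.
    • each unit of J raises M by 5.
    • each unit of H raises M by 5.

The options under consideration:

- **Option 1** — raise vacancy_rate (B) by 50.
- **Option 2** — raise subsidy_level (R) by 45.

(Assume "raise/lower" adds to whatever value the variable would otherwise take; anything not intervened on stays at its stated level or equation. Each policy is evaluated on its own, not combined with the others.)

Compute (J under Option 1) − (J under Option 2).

Option 1 (B + 50):
  B = 52 + 50 = 102
  R = 12
  J = 72 − 5·102 + 12 = -426
Option 2 (R + 45):
  B = 52
  R = 12 + 45 = 57
  J = 72 − 5·52 + 57 = -131
J: -426 − (-131) = -295

-295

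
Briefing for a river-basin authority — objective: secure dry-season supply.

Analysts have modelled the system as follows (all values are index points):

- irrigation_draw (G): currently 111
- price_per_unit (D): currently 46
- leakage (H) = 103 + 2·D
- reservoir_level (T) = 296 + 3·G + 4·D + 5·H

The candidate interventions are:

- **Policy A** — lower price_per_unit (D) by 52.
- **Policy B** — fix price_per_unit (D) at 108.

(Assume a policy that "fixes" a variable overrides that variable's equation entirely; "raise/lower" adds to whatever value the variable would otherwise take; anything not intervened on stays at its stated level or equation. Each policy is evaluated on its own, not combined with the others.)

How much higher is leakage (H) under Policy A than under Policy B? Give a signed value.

-228

Policy A (D − 52):
  D = 46 − 52 = -6
  H = 103 + 2·(-6) = 91
Policy B (D := 108):
  D = 108
  H = 103 + 2·108 = 319
H: 91 − 319 = -228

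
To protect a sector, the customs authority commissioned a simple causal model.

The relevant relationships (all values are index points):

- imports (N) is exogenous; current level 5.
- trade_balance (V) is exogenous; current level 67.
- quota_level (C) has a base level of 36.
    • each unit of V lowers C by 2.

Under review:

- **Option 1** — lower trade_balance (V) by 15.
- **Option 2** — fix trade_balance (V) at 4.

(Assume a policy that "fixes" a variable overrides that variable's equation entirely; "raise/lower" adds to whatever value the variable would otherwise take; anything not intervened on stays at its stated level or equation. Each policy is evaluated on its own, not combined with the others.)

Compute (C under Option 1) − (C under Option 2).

Option 1 (V − 15):
  V = 67 − 15 = 52
  C = 36 − 2·52 = -68
Option 2 (V := 4):
  V = 4
  C = 36 − 2·4 = 28
C: -68 − 28 = -96

-96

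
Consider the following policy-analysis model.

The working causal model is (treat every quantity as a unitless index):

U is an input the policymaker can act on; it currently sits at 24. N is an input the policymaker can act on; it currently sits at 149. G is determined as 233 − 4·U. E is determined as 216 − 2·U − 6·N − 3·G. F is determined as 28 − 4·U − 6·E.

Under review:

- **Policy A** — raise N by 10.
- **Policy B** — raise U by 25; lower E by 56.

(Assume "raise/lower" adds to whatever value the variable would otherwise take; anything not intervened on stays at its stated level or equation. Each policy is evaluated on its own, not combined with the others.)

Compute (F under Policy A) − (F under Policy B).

1624

Policy A (N + 10):
  U = 24
  N = 149 + 10 = 159
  G = 233 − 4·24 = 137
  E = 216 − 2·24 − 6·159 − 3·137 = -1197
  F = 28 − 4·24 − 6·(-1197) = 7114
Policy B (U + 25, E − 56):
  U = 24 + 25 = 49
  N = 149
  G = 233 − 4·49 = 37
  E = 216 − 2·49 − 6·149 − 3·37 (−56 from intervention) = -943
  F = 28 − 4·49 − 6·(-943) = 5490
F: 7114 − 5490 = 1624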